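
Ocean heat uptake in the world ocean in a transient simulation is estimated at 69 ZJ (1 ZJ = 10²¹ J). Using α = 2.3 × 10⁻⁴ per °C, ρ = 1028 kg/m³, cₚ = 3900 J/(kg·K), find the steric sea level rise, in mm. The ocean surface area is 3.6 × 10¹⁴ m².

11.0 mm

Per unit area: Q = 69×10²¹ / (3.6×10¹⁴) ≈ 1.917×10⁸ J/m²
Δh = αQ/(ρcₚ) = 2.3×10⁻⁴ × 1.917×10⁸ / (1028 × 3900) ≈ 0.010997 m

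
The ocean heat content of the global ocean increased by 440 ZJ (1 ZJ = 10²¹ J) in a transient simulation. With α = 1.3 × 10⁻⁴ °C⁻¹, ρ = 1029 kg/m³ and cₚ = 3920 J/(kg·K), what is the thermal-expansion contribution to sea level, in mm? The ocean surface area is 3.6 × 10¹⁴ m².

Per unit area: Q = 440×10²¹ / (3.6×10¹⁴) ≈ 1.222×10⁹ J/m²
Δh = αQ/(ρcₚ) = 1.3×10⁻⁴ × 1.222×10⁹ / (1029 × 3920) ≈ 0.039383 m

Δh = 39.4 mm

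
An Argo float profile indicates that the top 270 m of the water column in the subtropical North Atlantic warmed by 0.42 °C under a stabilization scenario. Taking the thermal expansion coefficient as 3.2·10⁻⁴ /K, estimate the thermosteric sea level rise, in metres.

Δh ≈ 0.036 m

Δh = αΔT·H = 3.2×10⁻⁴ × 0.42 × 270 = 0.036288 m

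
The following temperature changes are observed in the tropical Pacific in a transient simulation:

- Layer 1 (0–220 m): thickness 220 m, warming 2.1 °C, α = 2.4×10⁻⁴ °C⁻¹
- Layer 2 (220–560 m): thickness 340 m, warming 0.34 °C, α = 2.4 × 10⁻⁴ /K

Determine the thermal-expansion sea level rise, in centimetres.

about 13.9 cm

0–220 m: 2.1 × 220 × 2.4×10⁻⁴ = 0.11088 m
Layer 2: 2.4×10⁻⁴ × 0.34 × 340 = 0.027744 m
Δh = 0.11088 + 0.027744 = 0.138624 m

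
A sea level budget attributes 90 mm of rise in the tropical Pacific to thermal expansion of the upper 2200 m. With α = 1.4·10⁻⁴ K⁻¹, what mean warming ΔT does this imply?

ΔT = Δh/(αH) = 0.09 / (1.4×10⁻⁴ × 2200) ≈ 0.2922 K

about 0.29 K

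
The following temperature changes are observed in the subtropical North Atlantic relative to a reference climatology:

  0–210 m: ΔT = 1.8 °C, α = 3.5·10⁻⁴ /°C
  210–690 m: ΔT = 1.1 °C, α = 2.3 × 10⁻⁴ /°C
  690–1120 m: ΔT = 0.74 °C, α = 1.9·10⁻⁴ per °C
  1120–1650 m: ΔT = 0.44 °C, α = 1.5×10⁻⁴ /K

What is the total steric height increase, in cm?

3.5×10⁻⁴ × 210 × 1.8 = 0.13230 m
Layer 2: 2.3×10⁻⁴ × 1.1 × 480 = 0.12144 m
0.74 × 430 × 1.9×10⁻⁴ = 0.060458 m
1120–1650 m: 530 × 1.5×10⁻⁴ × 0.44 = 0.03498 m
Δh = 0.13230 + 0.12144 + 0.060458 + 0.03498 = 0.349178 m

about 35 cm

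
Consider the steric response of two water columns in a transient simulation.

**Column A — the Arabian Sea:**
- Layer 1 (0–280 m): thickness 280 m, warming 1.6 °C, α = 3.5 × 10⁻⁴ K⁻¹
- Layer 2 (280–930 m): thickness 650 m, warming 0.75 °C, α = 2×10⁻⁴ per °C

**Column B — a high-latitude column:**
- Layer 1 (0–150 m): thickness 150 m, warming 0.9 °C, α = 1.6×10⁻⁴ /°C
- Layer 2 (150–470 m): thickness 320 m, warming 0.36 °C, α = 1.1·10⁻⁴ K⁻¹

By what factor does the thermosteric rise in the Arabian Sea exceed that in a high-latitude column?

7.42

A Layer 1: 3.5×10⁻⁴ × 280 × 1.6 = 0.15680 m
A 280–930 m: 2×10⁻⁴ × 0.75 × 650 = 0.09750 m
A total: 0.25430 m
B Layer 1: 1.6×10⁻⁴ × 150 × 0.9 = 0.02160 m
B 150–470 m: 320 × 0.36 × 1.1×10⁻⁴ = 0.012672 m
B total: 0.034272 m
Ratio: 0.25430 / 0.034272 ≈ 7.420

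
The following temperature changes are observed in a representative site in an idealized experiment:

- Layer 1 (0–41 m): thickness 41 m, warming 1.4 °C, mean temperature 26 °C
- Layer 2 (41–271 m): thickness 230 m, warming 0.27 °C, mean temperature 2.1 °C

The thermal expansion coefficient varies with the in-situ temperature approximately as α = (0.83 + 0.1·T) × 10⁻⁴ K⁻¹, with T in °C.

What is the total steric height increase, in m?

Layer 1: α = (0.83 + 0.1×26)×10⁻⁴ = 3.43×10⁻⁴ K⁻¹
Layer 2: α = (0.83 + 0.1×2.1)×10⁻⁴ = 1.04×10⁻⁴ K⁻¹
1.4 × 3.43×10⁻⁴ × 41 = 0.0196882 m
Layer 2: 230 × 0.27 × 1.04×10⁻⁴ = 0.0064584 m
Δh = 0.0196882 + 0.0064584 = 0.0261466 m ≈ 0.026 m

0.026 m of thermosteric rise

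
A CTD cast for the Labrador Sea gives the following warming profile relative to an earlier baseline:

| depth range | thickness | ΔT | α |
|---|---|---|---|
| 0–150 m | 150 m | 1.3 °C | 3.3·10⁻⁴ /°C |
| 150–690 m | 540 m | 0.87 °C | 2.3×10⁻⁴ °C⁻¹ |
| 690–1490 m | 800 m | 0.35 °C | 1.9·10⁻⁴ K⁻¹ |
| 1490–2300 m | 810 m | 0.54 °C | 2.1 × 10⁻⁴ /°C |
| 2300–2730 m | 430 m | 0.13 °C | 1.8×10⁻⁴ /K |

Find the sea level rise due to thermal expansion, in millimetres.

150 × 1.3 × 3.3×10⁻⁴ = 0.06435 m
Layer 2: 0.87 × 2.3×10⁻⁴ × 540 = 0.108054 m
690–1490 m: 1.9×10⁻⁴ × 800 × 0.35 = 0.05320 m
Layer 4: 810 × 2.1×10⁻⁴ × 0.54 = 0.091854 m
1.8×10⁻⁴ × 0.13 × 430 = 0.010062 m
Δh = 0.06435 + 0.108054 + 0.05320 + 0.091854 + 0.010062 = 0.32752 m

about 328 mm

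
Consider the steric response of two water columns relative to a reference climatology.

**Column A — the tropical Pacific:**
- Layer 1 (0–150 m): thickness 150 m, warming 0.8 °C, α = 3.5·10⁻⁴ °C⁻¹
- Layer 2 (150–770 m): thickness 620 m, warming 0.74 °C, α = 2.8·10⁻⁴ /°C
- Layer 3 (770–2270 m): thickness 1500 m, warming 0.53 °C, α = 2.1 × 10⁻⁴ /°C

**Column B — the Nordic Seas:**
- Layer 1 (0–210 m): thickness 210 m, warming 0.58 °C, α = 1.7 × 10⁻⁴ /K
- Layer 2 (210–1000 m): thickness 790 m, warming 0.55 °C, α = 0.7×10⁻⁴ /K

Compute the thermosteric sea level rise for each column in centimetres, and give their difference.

A 0–150 m: 3.5×10⁻⁴ × 0.8 × 150 = 0.04200 m
A 150–770 m: 2.8×10⁻⁴ × 0.74 × 620 = 0.128464 m
A 770–2270 m: 2.1×10⁻⁴ × 0.53 × 1500 = 0.16695 m
A total: 0.337414 m
B 0–210 m: 0.58 × 210 × 1.7×10⁻⁴ = 0.020706 m
B Layer 2: 790 × 0.55 × 0.7×10⁻⁴ = 0.030415 m
B total: 0.051121 m
Difference: 0.337414 − 0.051121 = 0.286293 m

Δh_A ≈ 34 cm, Δh_B ≈ 5.1 cm; difference ≈ 29 cm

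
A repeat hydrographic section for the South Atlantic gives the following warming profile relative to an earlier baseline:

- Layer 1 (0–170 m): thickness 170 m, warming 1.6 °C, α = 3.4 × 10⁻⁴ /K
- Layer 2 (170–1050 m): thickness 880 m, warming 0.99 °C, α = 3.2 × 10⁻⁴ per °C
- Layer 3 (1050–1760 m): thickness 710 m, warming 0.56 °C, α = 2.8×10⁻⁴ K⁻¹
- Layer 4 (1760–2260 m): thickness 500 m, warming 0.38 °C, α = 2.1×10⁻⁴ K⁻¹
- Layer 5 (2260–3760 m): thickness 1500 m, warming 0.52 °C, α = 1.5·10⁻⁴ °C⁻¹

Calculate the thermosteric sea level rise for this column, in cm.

63.9 cm of thermosteric rise

0–170 m: 1.6 × 170 × 3.4×10⁻⁴ = 0.09248 m
Layer 2: 3.2×10⁻⁴ × 0.99 × 880 = 0.278784 m
Layer 3: 0.56 × 2.8×10⁻⁴ × 710 = 0.111328 m
Layer 4: 2.1×10⁻⁴ × 0.38 × 500 = 0.03990 m
Layer 5: 0.52 × 1500 × 1.5×10⁻⁴ = 0.11700 m
Δh = 0.09248 + 0.278784 + 0.111328 + 0.03990 + 0.11700 = 0.639492 m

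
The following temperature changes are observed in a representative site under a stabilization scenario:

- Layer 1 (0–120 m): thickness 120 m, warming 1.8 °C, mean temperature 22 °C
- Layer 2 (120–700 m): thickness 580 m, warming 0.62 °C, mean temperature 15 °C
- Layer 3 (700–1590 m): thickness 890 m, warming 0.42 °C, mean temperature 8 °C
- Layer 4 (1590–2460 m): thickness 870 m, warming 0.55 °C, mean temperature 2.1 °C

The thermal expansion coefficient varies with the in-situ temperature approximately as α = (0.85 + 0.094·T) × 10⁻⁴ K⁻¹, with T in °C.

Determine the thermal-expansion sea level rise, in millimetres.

Layer 1: α = (0.85 + 0.094×22)×10⁻⁴ = 2.918×10⁻⁴ K⁻¹
Layer 2: α = (0.85 + 0.094×15)×10⁻⁴ = 2.26×10⁻⁴ K⁻¹
Layer 3: α = (0.85 + 0.094×8)×10⁻⁴ = 1.602×10⁻⁴ K⁻¹
Layer 4: α = (0.85 + 0.094×2.1)×10⁻⁴ = 1.0474×10⁻⁴ K⁻¹
0–120 m: 120 × 2.918×10⁻⁴ × 1.8 = 0.0630288 m
0.62 × 2.26×10⁻⁴ × 580 = 0.0812696 m
Layer 3: 0.42 × 1.602×10⁻⁴ × 890 = 0.05988276 m
Layer 4: 870 × 0.55 × 1.0474×10⁻⁴ = 0.05011809 m
Δh = 0.0630288 + 0.0812696 + 0.05988276 + 0.05011809 = 0.25429925 m

about 254 mm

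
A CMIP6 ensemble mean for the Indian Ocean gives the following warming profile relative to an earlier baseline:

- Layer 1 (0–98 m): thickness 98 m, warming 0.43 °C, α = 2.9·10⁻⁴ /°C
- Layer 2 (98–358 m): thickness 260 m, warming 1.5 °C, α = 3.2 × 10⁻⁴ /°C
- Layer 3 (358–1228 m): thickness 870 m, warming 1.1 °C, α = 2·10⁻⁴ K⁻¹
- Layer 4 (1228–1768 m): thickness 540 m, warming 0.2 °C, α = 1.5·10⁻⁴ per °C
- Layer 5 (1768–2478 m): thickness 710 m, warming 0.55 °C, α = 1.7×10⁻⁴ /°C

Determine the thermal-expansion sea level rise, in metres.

Δh = 0.411 m

2.9×10⁻⁴ × 98 × 0.43 = 0.0122206 m
3.2×10⁻⁴ × 260 × 1.5 = 0.12480 m
Layer 3: 2×10⁻⁴ × 870 × 1.1 = 0.19140 m
Layer 4: 0.2 × 540 × 1.5×10⁻⁴ = 0.01620 m
710 × 0.55 × 1.7×10⁻⁴ = 0.066385 m
Δh = 0.0122206 + 0.12480 + 0.19140 + 0.01620 + 0.066385 = 0.4110056 m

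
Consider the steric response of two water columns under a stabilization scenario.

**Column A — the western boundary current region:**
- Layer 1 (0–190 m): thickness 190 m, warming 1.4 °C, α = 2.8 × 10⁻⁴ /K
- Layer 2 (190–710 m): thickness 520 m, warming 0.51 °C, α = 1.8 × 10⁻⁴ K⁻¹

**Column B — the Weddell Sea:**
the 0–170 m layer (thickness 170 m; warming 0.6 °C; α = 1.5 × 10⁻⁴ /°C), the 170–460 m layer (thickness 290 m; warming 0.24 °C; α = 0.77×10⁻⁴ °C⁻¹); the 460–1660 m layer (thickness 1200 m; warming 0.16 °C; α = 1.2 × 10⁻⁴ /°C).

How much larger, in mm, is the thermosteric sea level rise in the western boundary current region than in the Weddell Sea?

A 1.4 × 2.8×10⁻⁴ × 190 = 0.07448 m
A 520 × 1.8×10⁻⁴ × 0.51 = 0.047736 m
A total: 0.122216 m
B 1.5×10⁻⁴ × 0.6 × 170 = 0.01530 m
B 170–460 m: 0.24 × 0.77×10⁻⁴ × 290 = 0.0053592 m
B 0.16 × 1200 × 1.2×10⁻⁴ = 0.02304 m
B total: 0.0436992 m
Difference: 0.122216 − 0.0436992 = 0.0785168 m

79 mm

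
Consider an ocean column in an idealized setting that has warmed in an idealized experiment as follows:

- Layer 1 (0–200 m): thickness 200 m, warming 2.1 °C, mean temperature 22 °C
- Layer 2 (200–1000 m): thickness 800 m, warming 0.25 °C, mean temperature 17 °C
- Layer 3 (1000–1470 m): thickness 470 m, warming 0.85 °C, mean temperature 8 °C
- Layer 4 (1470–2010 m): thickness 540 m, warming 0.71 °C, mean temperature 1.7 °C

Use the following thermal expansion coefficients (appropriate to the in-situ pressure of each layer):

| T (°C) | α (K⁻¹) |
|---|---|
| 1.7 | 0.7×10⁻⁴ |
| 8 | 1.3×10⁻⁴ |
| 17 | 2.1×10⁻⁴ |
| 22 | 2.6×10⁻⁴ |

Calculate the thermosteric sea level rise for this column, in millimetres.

Δh = 230 mm

Layer 1 at 22 °C → α = 2.6×10⁻⁴ K⁻¹
Layer 2 at 17 °C → α = 2.1×10⁻⁴ K⁻¹
Layer 3 at 8 °C → α = 1.3×10⁻⁴ K⁻¹
Layer 4 at 1.7 °C → α = 0.7×10⁻⁴ K⁻¹
200 × 2.6×10⁻⁴ × 2.1 = 0.10920 m
Layer 2: 0.25 × 800 × 2.1×10⁻⁴ = 0.04200 m
Layer 3: 1.3×10⁻⁴ × 0.85 × 470 = 0.051935 m
1470–2010 m: 0.71 × 0.7×10⁻⁴ × 540 = 0.026838 m
Δh = 0.10920 + 0.04200 + 0.051935 + 0.026838 = 0.229973 m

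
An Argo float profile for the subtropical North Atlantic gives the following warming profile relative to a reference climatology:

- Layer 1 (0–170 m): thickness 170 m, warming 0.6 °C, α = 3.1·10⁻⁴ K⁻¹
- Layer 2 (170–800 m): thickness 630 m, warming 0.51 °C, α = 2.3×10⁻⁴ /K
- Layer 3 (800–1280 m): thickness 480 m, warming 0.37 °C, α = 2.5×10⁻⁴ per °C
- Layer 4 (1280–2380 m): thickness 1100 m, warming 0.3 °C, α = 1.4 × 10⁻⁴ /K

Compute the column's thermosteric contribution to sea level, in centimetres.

Layer 1: 0.6 × 3.1×10⁻⁴ × 170 = 0.03162 m
Layer 2: 630 × 2.3×10⁻⁴ × 0.51 = 0.073899 m
480 × 0.37 × 2.5×10⁻⁴ = 0.04440 m
1100 × 1.4×10⁻⁴ × 0.3 = 0.04620 m
Δh = 0.03162 + 0.073899 + 0.04440 + 0.04620 = 0.196119 m

Δh = 19.6 cm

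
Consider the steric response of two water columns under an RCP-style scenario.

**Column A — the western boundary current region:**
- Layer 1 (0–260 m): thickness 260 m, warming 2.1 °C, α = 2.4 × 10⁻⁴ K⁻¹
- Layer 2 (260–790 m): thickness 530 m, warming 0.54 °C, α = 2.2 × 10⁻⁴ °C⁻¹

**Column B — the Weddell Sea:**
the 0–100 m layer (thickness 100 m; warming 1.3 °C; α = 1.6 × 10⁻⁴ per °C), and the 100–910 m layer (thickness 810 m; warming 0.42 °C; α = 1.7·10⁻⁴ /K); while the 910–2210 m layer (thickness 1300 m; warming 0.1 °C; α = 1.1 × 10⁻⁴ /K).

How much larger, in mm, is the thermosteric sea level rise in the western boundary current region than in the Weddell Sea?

Δh_A − Δh_B ≈ 100 mm

A Layer 1: 260 × 2.4×10⁻⁴ × 2.1 = 0.13104 m
A 260–790 m: 0.54 × 530 × 2.2×10⁻⁴ = 0.062964 m
A total: 0.194004 m
B 0–100 m: 100 × 1.6×10⁻⁴ × 1.3 = 0.02080 m
B Layer 2: 810 × 0.42 × 1.7×10⁻⁴ = 0.057834 m
B Layer 3: 1300 × 0.1 × 1.1×10⁻⁴ = 0.01430 m
B total: 0.092934 m
Difference: 0.194004 − 0.092934 = 0.10107 m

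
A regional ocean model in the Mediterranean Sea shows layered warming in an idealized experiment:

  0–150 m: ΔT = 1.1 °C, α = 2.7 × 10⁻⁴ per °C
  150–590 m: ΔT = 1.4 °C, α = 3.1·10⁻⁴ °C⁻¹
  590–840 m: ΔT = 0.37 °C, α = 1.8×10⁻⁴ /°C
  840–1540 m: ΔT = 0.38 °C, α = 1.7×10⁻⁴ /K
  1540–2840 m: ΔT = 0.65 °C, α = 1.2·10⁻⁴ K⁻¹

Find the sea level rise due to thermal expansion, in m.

about 0.40 m

0–150 m: 2.7×10⁻⁴ × 150 × 1.1 = 0.04455 m
Layer 2: 440 × 1.4 × 3.1×10⁻⁴ = 0.19096 m
250 × 0.37 × 1.8×10⁻⁴ = 0.01665 m
Layer 4: 1.7×10⁻⁴ × 700 × 0.38 = 0.04522 m
Layer 5: 1300 × 0.65 × 1.2×10⁻⁴ = 0.10140 m
Δh = 0.04455 + 0.19096 + 0.01665 + 0.04522 + 0.10140 = 0.39878 m ≈ 0.40 m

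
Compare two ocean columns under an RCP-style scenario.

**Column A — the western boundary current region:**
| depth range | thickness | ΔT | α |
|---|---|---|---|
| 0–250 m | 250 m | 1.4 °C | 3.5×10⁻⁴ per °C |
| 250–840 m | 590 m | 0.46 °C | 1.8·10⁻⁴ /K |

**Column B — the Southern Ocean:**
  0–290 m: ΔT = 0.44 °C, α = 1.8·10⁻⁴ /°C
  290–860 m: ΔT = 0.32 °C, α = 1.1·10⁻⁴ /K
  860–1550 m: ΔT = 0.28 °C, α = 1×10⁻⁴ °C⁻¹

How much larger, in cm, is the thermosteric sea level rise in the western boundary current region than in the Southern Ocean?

Δh_A − Δh_B ≈ 11 cm

A 3.5×10⁻⁴ × 250 × 1.4 = 0.12250 m
A Layer 2: 1.8×10⁻⁴ × 0.46 × 590 = 0.048852 m
A total: 0.171352 m
B 1.8×10⁻⁴ × 0.44 × 290 = 0.022968 m
B 1.1×10⁻⁴ × 0.32 × 570 = 0.020064 m
B Layer 3: 0.28 × 1×10⁻⁴ × 690 = 0.01932 m
B total: 0.062352 m
Difference: 0.171352 − 0.062352 = 0.10900 m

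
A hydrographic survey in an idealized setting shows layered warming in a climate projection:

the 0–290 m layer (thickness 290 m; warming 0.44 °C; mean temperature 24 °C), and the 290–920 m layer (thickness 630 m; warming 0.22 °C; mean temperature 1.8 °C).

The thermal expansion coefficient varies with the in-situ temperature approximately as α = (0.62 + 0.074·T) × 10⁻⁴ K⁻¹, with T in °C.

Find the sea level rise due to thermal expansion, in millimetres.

Δh = 41 mm

Layer 1: α = (0.62 + 0.074×24)×10⁻⁴ = 2.396×10⁻⁴ K⁻¹
Layer 2: α = (0.62 + 0.074×1.8)×10⁻⁴ = 0.7532×10⁻⁴ K⁻¹
Layer 1: 290 × 2.396×10⁻⁴ × 0.44 = 0.03057296 m
Layer 2: 630 × 0.22 × 0.7532×10⁻⁴ = 0.010439352 m
Δh = 0.03057296 + 0.010439352 = 0.041012312 m ≈ 41 mm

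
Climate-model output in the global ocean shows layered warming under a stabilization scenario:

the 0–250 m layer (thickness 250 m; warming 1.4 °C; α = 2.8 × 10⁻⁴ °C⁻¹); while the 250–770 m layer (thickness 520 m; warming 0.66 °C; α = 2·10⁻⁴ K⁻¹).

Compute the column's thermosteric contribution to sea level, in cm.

Δh ≈ 17 cm

2.8×10⁻⁴ × 1.4 × 250 = 0.09800 m
0.66 × 520 × 2×10⁻⁴ = 0.06864 m
Δh = 0.09800 + 0.06864 = 0.16664 m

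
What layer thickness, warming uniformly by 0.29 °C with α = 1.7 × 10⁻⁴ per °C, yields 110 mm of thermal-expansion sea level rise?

H = Δh/(αΔT) = 0.11 / (1.7×10⁻⁴ × 0.29) ≈ 2231 m

about 2230 m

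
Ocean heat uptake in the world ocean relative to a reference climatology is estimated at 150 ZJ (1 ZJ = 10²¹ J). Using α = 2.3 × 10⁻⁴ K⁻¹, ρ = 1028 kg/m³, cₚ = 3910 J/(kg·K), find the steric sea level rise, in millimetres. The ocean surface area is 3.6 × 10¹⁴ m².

23.8 mm of thermosteric rise

Per unit area: Q = 150×10²¹ / (3.6×10¹⁴) ≈ 4.167×10⁸ J/m²
Δh = αQ/(ρcₚ) = 2.3×10⁻⁴ × 4.167×10⁸ / (1028 × 3910) ≈ 0.023844 m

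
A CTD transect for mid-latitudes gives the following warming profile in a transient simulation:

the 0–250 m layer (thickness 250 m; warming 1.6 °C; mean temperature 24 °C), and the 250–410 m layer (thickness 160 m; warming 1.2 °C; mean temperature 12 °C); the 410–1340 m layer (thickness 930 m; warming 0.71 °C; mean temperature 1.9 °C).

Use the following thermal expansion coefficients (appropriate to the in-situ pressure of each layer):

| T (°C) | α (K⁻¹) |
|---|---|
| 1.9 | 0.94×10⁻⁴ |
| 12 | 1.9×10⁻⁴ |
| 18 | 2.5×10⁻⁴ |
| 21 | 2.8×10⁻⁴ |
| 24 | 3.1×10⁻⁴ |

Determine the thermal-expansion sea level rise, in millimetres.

223 mm of thermosteric rise

Layer 1 at 24 °C → α = 3.1×10⁻⁴ K⁻¹
Layer 2 at 12 °C → α = 1.9×10⁻⁴ K⁻¹
Layer 3 at 1.9 °C → α = 0.94×10⁻⁴ K⁻¹
3.1×10⁻⁴ × 1.6 × 250 = 0.12400 m
250–410 m: 1.2 × 160 × 1.9×10⁻⁴ = 0.03648 m
930 × 0.71 × 0.94×10⁻⁴ = 0.0620682 m
Δh = 0.12400 + 0.03648 + 0.0620682 = 0.2225482 m ≈ 223 mm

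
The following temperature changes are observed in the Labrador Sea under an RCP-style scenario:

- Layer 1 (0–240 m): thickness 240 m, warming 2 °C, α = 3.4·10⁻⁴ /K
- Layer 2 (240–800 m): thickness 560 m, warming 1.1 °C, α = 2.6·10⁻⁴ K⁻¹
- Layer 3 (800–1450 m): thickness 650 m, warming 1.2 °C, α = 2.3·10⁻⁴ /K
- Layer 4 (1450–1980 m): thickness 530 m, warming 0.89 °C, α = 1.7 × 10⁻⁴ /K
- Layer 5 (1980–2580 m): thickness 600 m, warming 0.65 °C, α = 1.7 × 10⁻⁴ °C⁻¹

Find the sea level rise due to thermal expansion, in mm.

Layer 1: 240 × 3.4×10⁻⁴ × 2 = 0.16320 m
2.6×10⁻⁴ × 1.1 × 560 = 0.16016 m
800–1450 m: 2.3×10⁻⁴ × 1.2 × 650 = 0.17940 m
1450–1980 m: 530 × 1.7×10⁻⁴ × 0.89 = 0.080189 m
1980–2580 m: 1.7×10⁻⁴ × 600 × 0.65 = 0.06630 m
Δh = 0.16320 + 0.16016 + 0.17940 + 0.080189 + 0.06630 = 0.649249 m

Δh ≈ 649 mm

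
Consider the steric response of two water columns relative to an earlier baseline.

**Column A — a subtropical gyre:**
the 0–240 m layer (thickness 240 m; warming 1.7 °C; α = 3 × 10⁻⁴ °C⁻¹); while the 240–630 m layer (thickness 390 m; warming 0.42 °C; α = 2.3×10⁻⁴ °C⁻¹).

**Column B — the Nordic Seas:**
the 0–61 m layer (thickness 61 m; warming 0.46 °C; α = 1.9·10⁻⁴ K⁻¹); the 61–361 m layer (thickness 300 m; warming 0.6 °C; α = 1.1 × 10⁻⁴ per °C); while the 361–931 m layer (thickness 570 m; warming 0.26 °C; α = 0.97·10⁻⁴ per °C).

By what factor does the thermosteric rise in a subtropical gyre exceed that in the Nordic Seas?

A Layer 1: 240 × 3×10⁻⁴ × 1.7 = 0.12240 m
A Layer 2: 2.3×10⁻⁴ × 0.42 × 390 = 0.037674 m
A total: 0.160074 m
B 61 × 1.9×10⁻⁴ × 0.46 = 0.0053314 m
B 61–361 m: 300 × 1.1×10⁻⁴ × 0.6 = 0.01980 m
B Layer 3: 570 × 0.26 × 0.97×10⁻⁴ = 0.0143754 m
B total: 0.0395068 m
Ratio: 0.160074 / 0.0395068 ≈ 4.052

4.05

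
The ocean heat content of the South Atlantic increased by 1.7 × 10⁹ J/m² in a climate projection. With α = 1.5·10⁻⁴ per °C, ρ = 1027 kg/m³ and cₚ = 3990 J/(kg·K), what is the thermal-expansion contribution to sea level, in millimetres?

Δh ≈ 62 mm

Δh = αQ/(ρcₚ) = 1.5×10⁻⁴ × 1.7×10⁹ / (1027 × 3990) ≈ 0.06223 m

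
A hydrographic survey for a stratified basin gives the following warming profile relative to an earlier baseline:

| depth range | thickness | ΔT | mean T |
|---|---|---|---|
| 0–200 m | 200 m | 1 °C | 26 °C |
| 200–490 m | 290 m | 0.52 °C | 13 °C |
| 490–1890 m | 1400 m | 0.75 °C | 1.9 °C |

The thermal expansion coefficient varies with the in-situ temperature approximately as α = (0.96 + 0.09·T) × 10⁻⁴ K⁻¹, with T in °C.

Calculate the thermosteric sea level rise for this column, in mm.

Layer 1: α = (0.96 + 0.09×26)×10⁻⁴ = 3.3×10⁻⁴ K⁻¹
Layer 2: α = (0.96 + 0.09×13)×10⁻⁴ = 2.13×10⁻⁴ K⁻¹
Layer 3: α = (0.96 + 0.09×1.9)×10⁻⁴ = 1.131×10⁻⁴ K⁻¹
1 × 200 × 3.3×10⁻⁴ = 0.06600 m
Layer 2: 290 × 2.13×10⁻⁴ × 0.52 = 0.0321204 m
0.75 × 1400 × 1.131×10⁻⁴ = 0.118755 m
Δh = 0.06600 + 0.0321204 + 0.118755 = 0.2168754 m

Δh = 220 mm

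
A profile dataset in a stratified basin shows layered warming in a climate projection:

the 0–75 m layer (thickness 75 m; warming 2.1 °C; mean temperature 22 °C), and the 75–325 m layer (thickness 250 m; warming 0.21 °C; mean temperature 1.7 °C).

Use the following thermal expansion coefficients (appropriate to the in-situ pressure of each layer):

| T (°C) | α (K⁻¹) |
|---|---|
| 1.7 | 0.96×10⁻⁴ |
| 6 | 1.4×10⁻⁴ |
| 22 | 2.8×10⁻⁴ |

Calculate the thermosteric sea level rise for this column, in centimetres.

4.91 cm of thermosteric rise

Layer 1 at 22 °C → α = 2.8×10⁻⁴ K⁻¹
Layer 2 at 1.7 °C → α = 0.96×10⁻⁴ K⁻¹
75 × 2.1 × 2.8×10⁻⁴ = 0.04410 m
75–325 m: 0.21 × 250 × 0.96×10⁻⁴ = 0.00504 m
Δh = 0.04410 + 0.00504 = 0.04914 m ≈ 4.91 cm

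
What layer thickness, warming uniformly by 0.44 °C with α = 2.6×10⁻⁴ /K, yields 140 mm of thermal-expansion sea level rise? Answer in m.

H = Δh/(αΔT) = 0.14 / (2.6×10⁻⁴ × 0.44) ≈ 1224 m

about 1220 m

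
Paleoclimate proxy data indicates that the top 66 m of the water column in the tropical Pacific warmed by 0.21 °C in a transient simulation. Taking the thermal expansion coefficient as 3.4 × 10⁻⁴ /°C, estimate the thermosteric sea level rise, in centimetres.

Δh = 0.471 cm

Δh = αΔT·H = 3.4×10⁻⁴ × 0.21 × 66 = 0.0047124 m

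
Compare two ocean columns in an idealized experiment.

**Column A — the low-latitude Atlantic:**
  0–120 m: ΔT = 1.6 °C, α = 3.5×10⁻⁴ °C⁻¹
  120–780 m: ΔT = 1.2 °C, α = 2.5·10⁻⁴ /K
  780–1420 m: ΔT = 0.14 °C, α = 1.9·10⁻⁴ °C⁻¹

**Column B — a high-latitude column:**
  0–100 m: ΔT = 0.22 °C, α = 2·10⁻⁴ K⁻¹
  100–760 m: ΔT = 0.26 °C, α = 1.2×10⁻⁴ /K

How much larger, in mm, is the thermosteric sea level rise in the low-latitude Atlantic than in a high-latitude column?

A 3.5×10⁻⁴ × 120 × 1.6 = 0.06720 m
A Layer 2: 2.5×10⁻⁴ × 1.2 × 660 = 0.19800 m
A Layer 3: 640 × 1.9×10⁻⁴ × 0.14 = 0.017024 m
A total: 0.282224 m
B 0–100 m: 2×10⁻⁴ × 100 × 0.22 = 0.00440 m
B 1.2×10⁻⁴ × 0.26 × 660 = 0.020592 m
B total: 0.024992 m
Difference: 0.282224 − 0.024992 = 0.257232 m

257 mm larger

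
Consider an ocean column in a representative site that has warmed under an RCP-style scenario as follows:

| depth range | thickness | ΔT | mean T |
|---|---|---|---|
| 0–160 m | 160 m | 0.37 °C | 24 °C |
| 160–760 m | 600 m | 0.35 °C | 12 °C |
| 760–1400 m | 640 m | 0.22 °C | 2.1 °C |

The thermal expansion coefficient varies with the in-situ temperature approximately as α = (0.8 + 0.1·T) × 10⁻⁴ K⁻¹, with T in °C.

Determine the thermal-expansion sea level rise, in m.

Layer 1: α = (0.8 + 0.1×24)×10⁻⁴ = 3.2×10⁻⁴ K⁻¹
Layer 2: α = (0.8 + 0.1×12)×10⁻⁴ = 2×10⁻⁴ K⁻¹
Layer 3: α = (0.8 + 0.1×2.1)×10⁻⁴ = 1.01×10⁻⁴ K⁻¹
160 × 0.37 × 3.2×10⁻⁴ = 0.018944 m
600 × 2×10⁻⁴ × 0.35 = 0.04200 m
1.01×10⁻⁴ × 0.22 × 640 = 0.0142208 m
Δh = 0.018944 + 0.04200 + 0.0142208 = 0.0751648 m ≈ 0.0752 m

Δh ≈ 0.0752 m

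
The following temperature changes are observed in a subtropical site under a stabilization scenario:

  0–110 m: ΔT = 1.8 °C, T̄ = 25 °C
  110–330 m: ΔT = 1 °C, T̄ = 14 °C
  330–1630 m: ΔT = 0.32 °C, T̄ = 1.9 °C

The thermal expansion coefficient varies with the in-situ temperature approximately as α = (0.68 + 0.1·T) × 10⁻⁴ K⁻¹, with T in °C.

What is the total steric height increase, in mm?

Layer 1: α = (0.68 + 0.1×25)×10⁻⁴ = 3.18×10⁻⁴ K⁻¹
Layer 2: α = (0.68 + 0.1×14)×10⁻⁴ = 2.08×10⁻⁴ K⁻¹
Layer 3: α = (0.68 + 0.1×1.9)×10⁻⁴ = 0.87×10⁻⁴ K⁻¹
0–110 m: 110 × 1.8 × 3.18×10⁻⁴ = 0.062964 m
Layer 2: 220 × 1 × 2.08×10⁻⁴ = 0.04576 m
Layer 3: 0.32 × 0.87×10⁻⁴ × 1300 = 0.036192 m
Δh = 0.062964 + 0.04576 + 0.036192 = 0.144916 m

Δh ≈ 145 mm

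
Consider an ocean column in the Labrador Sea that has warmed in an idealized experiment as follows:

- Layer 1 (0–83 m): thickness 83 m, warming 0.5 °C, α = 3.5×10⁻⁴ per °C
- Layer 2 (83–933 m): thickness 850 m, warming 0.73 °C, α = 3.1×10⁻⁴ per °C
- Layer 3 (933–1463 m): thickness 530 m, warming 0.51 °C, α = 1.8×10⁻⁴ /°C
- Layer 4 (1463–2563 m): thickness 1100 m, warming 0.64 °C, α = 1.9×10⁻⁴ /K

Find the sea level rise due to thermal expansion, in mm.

Layer 1: 0.5 × 3.5×10⁻⁴ × 83 = 0.014525 m
83–933 m: 0.73 × 3.1×10⁻⁴ × 850 = 0.192355 m
0.51 × 1.8×10⁻⁴ × 530 = 0.048654 m
1463–2563 m: 0.64 × 1.9×10⁻⁴ × 1100 = 0.13376 m
Δh = 0.014525 + 0.192355 + 0.048654 + 0.13376 = 0.389294 m

Δh ≈ 389 mm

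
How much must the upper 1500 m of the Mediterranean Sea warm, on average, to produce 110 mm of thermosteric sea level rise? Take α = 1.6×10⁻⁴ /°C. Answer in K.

ΔT = Δh/(αH) = 0.11 / (1.6×10⁻⁴ × 1500) ≈ 0.4583 K

ΔT ≈ 0.458 K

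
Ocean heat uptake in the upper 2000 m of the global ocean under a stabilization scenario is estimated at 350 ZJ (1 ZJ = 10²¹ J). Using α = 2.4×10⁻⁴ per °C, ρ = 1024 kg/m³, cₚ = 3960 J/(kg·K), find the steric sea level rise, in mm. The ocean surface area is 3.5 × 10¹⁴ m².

59.2 mm

Per unit area: Q = 350×10²¹ / (3.5×10¹⁴) = 1×10⁹ J/m²
Δh = αQ/(ρcₚ) = 2.4×10⁻⁴ × 1×10⁹ / (1024 × 3960) ≈ 0.059186 m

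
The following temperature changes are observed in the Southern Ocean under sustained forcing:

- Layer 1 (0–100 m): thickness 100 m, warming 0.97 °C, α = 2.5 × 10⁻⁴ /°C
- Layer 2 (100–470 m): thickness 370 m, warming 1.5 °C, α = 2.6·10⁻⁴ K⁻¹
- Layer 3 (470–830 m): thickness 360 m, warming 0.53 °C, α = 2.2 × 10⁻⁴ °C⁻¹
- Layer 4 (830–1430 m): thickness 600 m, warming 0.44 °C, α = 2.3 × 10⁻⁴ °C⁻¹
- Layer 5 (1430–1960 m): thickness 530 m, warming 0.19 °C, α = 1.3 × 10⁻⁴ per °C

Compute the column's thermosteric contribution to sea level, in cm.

100 × 0.97 × 2.5×10⁻⁴ = 0.02425 m
1.5 × 2.6×10⁻⁴ × 370 = 0.14430 m
Layer 3: 0.53 × 360 × 2.2×10⁻⁴ = 0.041976 m
830–1430 m: 0.44 × 600 × 2.3×10⁻⁴ = 0.06072 m
1430–1960 m: 0.19 × 530 × 1.3×10⁻⁴ = 0.013091 m
Δh = 0.02425 + 0.14430 + 0.041976 + 0.06072 + 0.013091 = 0.284337 m ≈ 28.4 cm

Δh = 28.4 cm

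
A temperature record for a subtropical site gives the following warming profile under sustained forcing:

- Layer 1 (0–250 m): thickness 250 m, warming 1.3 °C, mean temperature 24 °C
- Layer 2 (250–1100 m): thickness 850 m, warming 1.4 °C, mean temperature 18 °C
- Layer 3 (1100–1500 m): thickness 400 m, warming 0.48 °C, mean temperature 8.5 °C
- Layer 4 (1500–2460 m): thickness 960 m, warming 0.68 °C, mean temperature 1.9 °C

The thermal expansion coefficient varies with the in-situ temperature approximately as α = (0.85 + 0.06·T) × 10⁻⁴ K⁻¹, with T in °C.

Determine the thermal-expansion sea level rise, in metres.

0.393 m of thermosteric rise

Layer 1: α = (0.85 + 0.06×24)×10⁻⁴ = 2.29×10⁻⁴ K⁻¹
Layer 2: α = (0.85 + 0.06×18)×10⁻⁴ = 1.93×10⁻⁴ K⁻¹
Layer 3: α = (0.85 + 0.06×8.5)×10⁻⁴ = 1.36×10⁻⁴ K⁻¹
Layer 4: α = (0.85 + 0.06×1.9)×10⁻⁴ = 0.964×10⁻⁴ K⁻¹
1.3 × 250 × 2.29×10⁻⁴ = 0.074425 m
250–1100 m: 1.4 × 850 × 1.93×10⁻⁴ = 0.22967 m
0.48 × 400 × 1.36×10⁻⁴ = 0.026112 m
0.964×10⁻⁴ × 960 × 0.68 = 0.06292992 m
Δh = 0.074425 + 0.22967 + 0.026112 + 0.06292992 = 0.39313692 m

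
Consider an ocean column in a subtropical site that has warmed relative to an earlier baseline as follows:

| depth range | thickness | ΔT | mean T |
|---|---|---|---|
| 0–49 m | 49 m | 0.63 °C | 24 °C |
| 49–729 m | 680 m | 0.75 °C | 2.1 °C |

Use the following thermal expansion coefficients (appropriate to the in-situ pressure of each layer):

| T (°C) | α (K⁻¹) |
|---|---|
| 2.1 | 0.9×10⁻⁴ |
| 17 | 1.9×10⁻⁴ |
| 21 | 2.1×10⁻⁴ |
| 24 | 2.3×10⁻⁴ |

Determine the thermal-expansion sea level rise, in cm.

Layer 1 at 24 °C → α = 2.3×10⁻⁴ K⁻¹
Layer 2 at 2.1 °C → α = 0.9×10⁻⁴ K⁻¹
0–49 m: 2.3×10⁻⁴ × 0.63 × 49 = 0.0071001 m
Layer 2: 0.9×10⁻⁴ × 0.75 × 680 = 0.04590 m
Δh = 0.0071001 + 0.04590 = 0.0530001 m ≈ 5.30 cm

5.30 cm of thermosteric rise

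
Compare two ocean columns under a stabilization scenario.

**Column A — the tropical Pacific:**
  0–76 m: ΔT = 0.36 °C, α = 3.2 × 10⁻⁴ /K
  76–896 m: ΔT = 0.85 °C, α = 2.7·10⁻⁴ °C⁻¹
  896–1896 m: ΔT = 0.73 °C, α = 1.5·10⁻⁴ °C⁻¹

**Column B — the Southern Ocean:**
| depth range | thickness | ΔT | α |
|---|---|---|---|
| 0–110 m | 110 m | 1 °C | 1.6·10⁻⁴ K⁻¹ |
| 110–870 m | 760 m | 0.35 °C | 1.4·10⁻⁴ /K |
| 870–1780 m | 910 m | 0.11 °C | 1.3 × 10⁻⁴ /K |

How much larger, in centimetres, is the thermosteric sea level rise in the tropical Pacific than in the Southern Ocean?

A 0–76 m: 76 × 3.2×10⁻⁴ × 0.36 = 0.0087552 m
A 76–896 m: 2.7×10⁻⁴ × 0.85 × 820 = 0.18819 m
A 1000 × 1.5×10⁻⁴ × 0.73 = 0.10950 m
A total: 0.3064452 m
B Layer 1: 1 × 110 × 1.6×10⁻⁴ = 0.01760 m
B 110–870 m: 0.35 × 760 × 1.4×10⁻⁴ = 0.03724 m
B 870–1780 m: 0.11 × 1.3×10⁻⁴ × 910 = 0.013013 m
B total: 0.067853 m
Difference: 0.3064452 − 0.067853 = 0.2385922 m

24 cm larger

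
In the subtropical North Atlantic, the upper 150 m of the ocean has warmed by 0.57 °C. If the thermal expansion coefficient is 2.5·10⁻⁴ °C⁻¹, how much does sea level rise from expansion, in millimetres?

Δh = αΔT·H = 2.5×10⁻⁴ × 0.57 × 150 = 0.021375 m

about 21.4 mm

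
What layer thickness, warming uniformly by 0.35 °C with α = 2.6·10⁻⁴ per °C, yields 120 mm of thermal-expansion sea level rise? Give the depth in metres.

1320 m

H = Δh/(αΔT) = 0.12 / (2.6×10⁻⁴ × 0.35) ≈ 1319 m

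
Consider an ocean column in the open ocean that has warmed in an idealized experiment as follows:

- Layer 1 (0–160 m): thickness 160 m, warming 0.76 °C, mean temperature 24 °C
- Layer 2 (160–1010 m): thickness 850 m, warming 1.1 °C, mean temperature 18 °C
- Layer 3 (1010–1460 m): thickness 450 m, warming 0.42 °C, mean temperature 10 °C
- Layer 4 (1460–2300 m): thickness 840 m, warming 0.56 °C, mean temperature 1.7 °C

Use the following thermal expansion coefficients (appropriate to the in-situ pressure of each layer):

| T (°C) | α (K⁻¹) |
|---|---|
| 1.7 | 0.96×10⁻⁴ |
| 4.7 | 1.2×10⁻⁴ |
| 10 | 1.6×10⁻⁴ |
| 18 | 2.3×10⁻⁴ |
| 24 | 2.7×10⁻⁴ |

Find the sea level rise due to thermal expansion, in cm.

32.3 cm of thermosteric rise

Layer 1 at 24 °C → α = 2.7×10⁻⁴ K⁻¹
Layer 2 at 18 °C → α = 2.3×10⁻⁴ K⁻¹
Layer 3 at 10 °C → α = 1.6×10⁻⁴ K⁻¹
Layer 4 at 1.7 °C → α = 0.96×10⁻⁴ K⁻¹
Layer 1: 2.7×10⁻⁴ × 0.76 × 160 = 0.032832 m
850 × 2.3×10⁻⁴ × 1.1 = 0.21505 m
1.6×10⁻⁴ × 0.42 × 450 = 0.03024 m
1460–2300 m: 0.56 × 840 × 0.96×10⁻⁴ = 0.0451584 m
Δh = 0.032832 + 0.21505 + 0.03024 + 0.0451584 = 0.3232804 m ≈ 32.3 cm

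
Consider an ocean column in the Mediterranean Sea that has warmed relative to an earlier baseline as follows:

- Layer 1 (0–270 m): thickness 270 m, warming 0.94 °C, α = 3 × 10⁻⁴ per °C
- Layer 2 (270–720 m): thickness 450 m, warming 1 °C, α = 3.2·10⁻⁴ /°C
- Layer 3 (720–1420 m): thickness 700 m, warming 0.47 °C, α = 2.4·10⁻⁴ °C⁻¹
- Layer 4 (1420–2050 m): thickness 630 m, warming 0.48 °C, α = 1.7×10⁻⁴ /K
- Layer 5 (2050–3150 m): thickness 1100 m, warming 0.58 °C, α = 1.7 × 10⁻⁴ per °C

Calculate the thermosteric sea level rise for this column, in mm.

0.94 × 270 × 3×10⁻⁴ = 0.07614 m
Layer 2: 1 × 450 × 3.2×10⁻⁴ = 0.14400 m
720–1420 m: 2.4×10⁻⁴ × 0.47 × 700 = 0.07896 m
Layer 4: 0.48 × 1.7×10⁻⁴ × 630 = 0.051408 m
1100 × 0.58 × 1.7×10⁻⁴ = 0.10846 m
Δh = 0.07614 + 0.14400 + 0.07896 + 0.051408 + 0.10846 = 0.458968 m ≈ 459 mm

about 459 mm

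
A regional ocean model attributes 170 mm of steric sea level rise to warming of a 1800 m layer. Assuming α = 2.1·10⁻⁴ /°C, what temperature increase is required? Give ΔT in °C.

about 0.450 °C

ΔT = Δh/(αH) = 0.17 / (2.1×10⁻⁴ × 1800) ≈ 0.4497 °C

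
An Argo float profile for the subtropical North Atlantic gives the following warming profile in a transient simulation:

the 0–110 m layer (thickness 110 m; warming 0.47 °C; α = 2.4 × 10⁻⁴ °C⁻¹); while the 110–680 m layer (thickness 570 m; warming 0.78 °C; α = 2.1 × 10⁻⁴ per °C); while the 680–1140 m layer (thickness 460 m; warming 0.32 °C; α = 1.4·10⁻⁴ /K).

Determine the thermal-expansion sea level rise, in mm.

0–110 m: 0.47 × 2.4×10⁻⁴ × 110 = 0.012408 m
110–680 m: 570 × 2.1×10⁻⁴ × 0.78 = 0.093366 m
Layer 3: 1.4×10⁻⁴ × 460 × 0.32 = 0.020608 m
Δh = 0.012408 + 0.093366 + 0.020608 = 0.126382 m ≈ 126 mm

126 mm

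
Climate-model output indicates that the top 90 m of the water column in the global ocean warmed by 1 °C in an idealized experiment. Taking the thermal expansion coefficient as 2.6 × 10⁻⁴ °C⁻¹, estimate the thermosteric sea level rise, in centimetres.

Δh = αΔT·H = 2.6×10⁻⁴ × 1 × 90 = 0.02340 m

about 2.34 cm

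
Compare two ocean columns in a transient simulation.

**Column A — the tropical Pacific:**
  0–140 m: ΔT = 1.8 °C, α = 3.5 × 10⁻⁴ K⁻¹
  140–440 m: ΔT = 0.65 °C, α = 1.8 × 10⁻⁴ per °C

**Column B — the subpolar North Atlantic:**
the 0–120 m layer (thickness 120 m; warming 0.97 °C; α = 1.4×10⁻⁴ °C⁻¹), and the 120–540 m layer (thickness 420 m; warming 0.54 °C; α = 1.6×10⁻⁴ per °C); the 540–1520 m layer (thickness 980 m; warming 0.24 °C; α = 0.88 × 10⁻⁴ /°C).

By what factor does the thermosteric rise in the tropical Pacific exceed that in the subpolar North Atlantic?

≈ 1.68×

A Layer 1: 3.5×10⁻⁴ × 140 × 1.8 = 0.08820 m
A Layer 2: 300 × 0.65 × 1.8×10⁻⁴ = 0.03510 m
A total: 0.12330 m
B 0–120 m: 120 × 0.97 × 1.4×10⁻⁴ = 0.016296 m
B 420 × 1.6×10⁻⁴ × 0.54 = 0.036288 m
B 980 × 0.88×10⁻⁴ × 0.24 = 0.0206976 m
B total: 0.0732816 m
Ratio: 0.12330 / 0.0732816 ≈ 1.683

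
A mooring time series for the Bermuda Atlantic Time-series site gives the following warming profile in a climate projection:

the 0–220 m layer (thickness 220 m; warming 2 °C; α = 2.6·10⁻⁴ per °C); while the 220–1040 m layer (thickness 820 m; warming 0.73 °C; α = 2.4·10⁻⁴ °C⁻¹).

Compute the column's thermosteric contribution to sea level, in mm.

Layer 1: 2.6×10⁻⁴ × 2 × 220 = 0.11440 m
Layer 2: 0.73 × 820 × 2.4×10⁻⁴ = 0.143664 m
Δh = 0.11440 + 0.143664 = 0.258064 m

about 258 mm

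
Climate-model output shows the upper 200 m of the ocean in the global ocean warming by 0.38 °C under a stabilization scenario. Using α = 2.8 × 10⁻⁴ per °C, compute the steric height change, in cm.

Δh = αΔT·H = 2.8×10⁻⁴ × 0.38 × 200 = 0.02128 m

Δh ≈ 2.13 cm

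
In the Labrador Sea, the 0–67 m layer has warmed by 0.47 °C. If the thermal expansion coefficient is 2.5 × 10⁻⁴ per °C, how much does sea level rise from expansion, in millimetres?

7.87 mm

Δh = αΔT·H = 2.5×10⁻⁴ × 0.47 × 67 = 0.0078725 m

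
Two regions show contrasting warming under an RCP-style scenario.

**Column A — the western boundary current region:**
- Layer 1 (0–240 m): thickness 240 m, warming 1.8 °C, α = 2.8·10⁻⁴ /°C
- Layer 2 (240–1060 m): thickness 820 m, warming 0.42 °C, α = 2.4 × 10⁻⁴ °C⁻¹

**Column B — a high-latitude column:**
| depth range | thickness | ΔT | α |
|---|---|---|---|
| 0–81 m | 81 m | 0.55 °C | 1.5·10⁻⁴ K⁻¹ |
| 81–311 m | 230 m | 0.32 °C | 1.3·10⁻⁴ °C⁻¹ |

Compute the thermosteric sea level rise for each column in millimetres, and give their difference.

A: 204 mm; B: 16.3 mm; difference 187 mm

A 0–240 m: 2.8×10⁻⁴ × 240 × 1.8 = 0.12096 m
A 2.4×10⁻⁴ × 0.42 × 820 = 0.082656 m
A total: 0.203616 m
B Layer 1: 0.55 × 81 × 1.5×10⁻⁴ = 0.0066825 m
B 1.3×10⁻⁴ × 0.32 × 230 = 0.009568 m
B total: 0.0162505 m
Difference: 0.203616 − 0.0162505 = 0.1873655 m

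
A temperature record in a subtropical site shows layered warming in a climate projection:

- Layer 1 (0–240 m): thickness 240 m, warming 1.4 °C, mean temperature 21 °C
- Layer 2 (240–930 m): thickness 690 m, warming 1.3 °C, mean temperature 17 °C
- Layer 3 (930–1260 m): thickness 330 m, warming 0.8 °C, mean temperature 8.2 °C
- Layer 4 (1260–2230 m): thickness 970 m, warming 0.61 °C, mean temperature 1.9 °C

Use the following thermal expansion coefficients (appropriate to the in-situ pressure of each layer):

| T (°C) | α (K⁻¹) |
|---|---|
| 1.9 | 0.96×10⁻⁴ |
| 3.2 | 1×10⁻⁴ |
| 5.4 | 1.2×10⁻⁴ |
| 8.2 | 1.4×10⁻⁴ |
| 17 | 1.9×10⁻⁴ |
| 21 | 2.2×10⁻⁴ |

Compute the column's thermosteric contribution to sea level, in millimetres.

Layer 1 at 21 °C → α = 2.2×10⁻⁴ K⁻¹
Layer 2 at 17 °C → α = 1.9×10⁻⁴ K⁻¹
Layer 3 at 8.2 °C → α = 1.4×10⁻⁴ K⁻¹
Layer 4 at 1.9 °C → α = 0.96×10⁻⁴ K⁻¹
Layer 1: 240 × 1.4 × 2.2×10⁻⁴ = 0.07392 m
Layer 2: 1.3 × 690 × 1.9×10⁻⁴ = 0.17043 m
930–1260 m: 330 × 1.4×10⁻⁴ × 0.8 = 0.03696 m
1260–2230 m: 0.96×10⁻⁴ × 970 × 0.61 = 0.0568032 m
Δh = 0.07392 + 0.17043 + 0.03696 + 0.0568032 = 0.3381132 m

about 340 mm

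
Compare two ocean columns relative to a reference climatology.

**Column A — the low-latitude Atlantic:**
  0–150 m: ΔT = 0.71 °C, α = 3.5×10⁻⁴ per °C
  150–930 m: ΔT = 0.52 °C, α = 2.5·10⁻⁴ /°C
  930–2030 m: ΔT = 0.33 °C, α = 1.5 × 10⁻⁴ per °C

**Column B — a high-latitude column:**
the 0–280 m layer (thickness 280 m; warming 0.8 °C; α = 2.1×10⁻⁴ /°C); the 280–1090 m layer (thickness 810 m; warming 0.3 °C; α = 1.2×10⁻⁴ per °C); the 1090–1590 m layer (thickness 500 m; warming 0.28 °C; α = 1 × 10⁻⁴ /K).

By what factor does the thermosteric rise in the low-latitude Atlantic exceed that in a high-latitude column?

A Layer 1: 150 × 0.71 × 3.5×10⁻⁴ = 0.037275 m
A 0.52 × 780 × 2.5×10⁻⁴ = 0.10140 m
A Layer 3: 1100 × 0.33 × 1.5×10⁻⁴ = 0.05445 m
A total: 0.193125 m
B 280 × 2.1×10⁻⁴ × 0.8 = 0.04704 m
B Layer 2: 0.3 × 810 × 1.2×10⁻⁴ = 0.02916 m
B Layer 3: 1×10⁻⁴ × 0.28 × 500 = 0.01400 m
B total: 0.09020 m
Ratio: 0.193125 / 0.09020 ≈ 2.141

2.14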